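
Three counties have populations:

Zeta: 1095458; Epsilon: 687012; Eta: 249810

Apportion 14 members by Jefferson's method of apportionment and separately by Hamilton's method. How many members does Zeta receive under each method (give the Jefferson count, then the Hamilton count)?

8 and 7

Jefferson: Zeta 8, Epsilon 5, Eta 1.
Hamilton: Zeta 7, Epsilon 5, Eta 2.
Zeta gets 8 under Jefferson and 7 under Hamilton.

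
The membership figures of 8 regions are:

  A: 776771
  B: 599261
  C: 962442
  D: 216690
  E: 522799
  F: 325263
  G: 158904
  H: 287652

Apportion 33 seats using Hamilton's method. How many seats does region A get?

Total 3849782; standard divisor 3849782/33 ≈ 116660.061.
Standard quotas: A 6.6584, B 5.1368, C 8.2500, D 1.8574, E 4.4814, F 2.7881, G 1.3621, H 2.4657.
Lower quotas: A 6, B 5, C 8, D 1, E 4, F 2, G 1, H 2 (sum 29, leaving 4 seats).
Remainders in descending order: D 0.8574, F 0.7881, A 0.6584, E 0.4814, H 0.4657, G 0.3621, C 0.2500, B 0.1368.
The surplus seats go to D, F, A, E.
A receives 7.

7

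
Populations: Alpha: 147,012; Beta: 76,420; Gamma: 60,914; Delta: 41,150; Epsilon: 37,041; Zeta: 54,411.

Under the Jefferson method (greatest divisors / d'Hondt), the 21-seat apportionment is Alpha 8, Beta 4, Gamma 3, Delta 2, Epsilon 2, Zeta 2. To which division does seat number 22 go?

Zeta

Priority for the next seat is population ÷ (current seats + 1).
Priorities: Alpha 16334.667, Beta 15284.000, Gamma 15228.500, Delta 13716.667, Epsilon 12347.000, Zeta 18137.000.
Highest priority: Zeta.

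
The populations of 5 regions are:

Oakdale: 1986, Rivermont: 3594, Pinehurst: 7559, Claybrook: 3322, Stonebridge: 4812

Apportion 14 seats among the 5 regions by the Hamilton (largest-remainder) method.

Total 21273; standard divisor 21273/14 ≈ 1519.5.
Standard quotas: Oakdale 1.3070, Rivermont 2.3653, Pinehurst 4.9747, Claybrook 2.1862, Stonebridge 3.1668.
Lower quotas: Oakdale 1, Rivermont 2, Pinehurst 4, Claybrook 2, Stonebridge 3 (sum 12, leaving 2 seats).
Remainders in descending order: Pinehurst 0.9747, Rivermont 0.3653, Oakdale 0.3070, Claybrook 0.1862, Stonebridge 0.1668.
Largest remainders: Pinehurst, Rivermont receive the extra seats.

Oakdale 1, Rivermont 3, Pinehurst 5, Claybrook 2, Stonebridge 3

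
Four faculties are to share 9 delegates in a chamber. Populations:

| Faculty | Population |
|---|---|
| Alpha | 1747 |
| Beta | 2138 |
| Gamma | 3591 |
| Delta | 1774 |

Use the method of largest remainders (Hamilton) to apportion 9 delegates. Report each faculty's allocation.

Standard divisor: 9250 ÷ 9 ≈ 1027.778.
Standard quotas: Alpha 1.700, Beta 2.080, Gamma 3.494, Delta 1.726.
Lower quotas: Alpha 1, Beta 2, Gamma 3, Delta 1 (sum 7, leaving 2 seats).
Remainders in descending order: Delta 0.726, Alpha 0.700, Gamma 0.494, Beta 0.080.
The surplus seats go to Delta, Alpha.

Alpha=2; Beta=2; Gamma=3; Delta=2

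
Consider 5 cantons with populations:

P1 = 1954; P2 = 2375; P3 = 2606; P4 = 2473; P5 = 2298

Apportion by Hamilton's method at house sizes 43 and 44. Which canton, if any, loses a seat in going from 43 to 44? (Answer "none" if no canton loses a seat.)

At 43 seats: P1 7, P2 9, P3 10, P4 9, P5 8.
At 44 seats: P1 7, P2 9, P3 10, P4 9, P5 9.
No canton's allocation decreased.

none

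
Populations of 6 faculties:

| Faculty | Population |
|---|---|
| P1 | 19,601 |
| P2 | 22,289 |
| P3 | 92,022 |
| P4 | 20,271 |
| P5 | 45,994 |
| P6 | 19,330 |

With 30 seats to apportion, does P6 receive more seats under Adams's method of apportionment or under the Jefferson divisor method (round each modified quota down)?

Adams: P1 3, P2 3, P3 12, P4 3, P5 6, P6 3.
Jefferson: P1 2, P2 3, P3 14, P4 3, P5 6, P6 2.
P6 gets 3 under Adams and 2 under Jefferson.

Adams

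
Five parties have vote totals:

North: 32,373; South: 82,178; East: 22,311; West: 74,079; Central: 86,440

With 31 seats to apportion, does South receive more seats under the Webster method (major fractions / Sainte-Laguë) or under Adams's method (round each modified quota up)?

Webster

Webster: North 3, South 9, East 2, West 8, Central 9.
Adams: North 4, South 8, East 3, West 7, Central 9.
South gets 9 under Webster and 8 under Adams.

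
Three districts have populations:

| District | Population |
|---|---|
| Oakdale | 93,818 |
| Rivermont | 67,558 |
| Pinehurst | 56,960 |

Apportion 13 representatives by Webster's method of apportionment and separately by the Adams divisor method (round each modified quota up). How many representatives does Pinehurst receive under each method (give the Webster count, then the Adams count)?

Webster: Oakdale 6, Rivermont 4, Pinehurst 3.
Adams: Oakdale 5, Rivermont 4, Pinehurst 4.
Pinehurst gets 3 under Webster and 4 under Adams.

3 and 4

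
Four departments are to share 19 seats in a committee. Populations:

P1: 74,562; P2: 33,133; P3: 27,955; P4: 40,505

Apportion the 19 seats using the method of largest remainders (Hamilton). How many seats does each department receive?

P1 8; P2 4; P3 3; P4 4

Total 176155; standard divisor 176155/19 ≈ 9271.316.
Standard quotas: P1 8.0422, P2 3.5737, P3 3.0152, P4 4.3689.
Lower quotas: P1 8, P2 3, P3 3, P4 4 (sum 18, leaving 1 seat).
Remainders in descending order: P2 0.5737, P4 0.3689, P1 0.0422, P3 0.0152.
The surplus seat goes to P2.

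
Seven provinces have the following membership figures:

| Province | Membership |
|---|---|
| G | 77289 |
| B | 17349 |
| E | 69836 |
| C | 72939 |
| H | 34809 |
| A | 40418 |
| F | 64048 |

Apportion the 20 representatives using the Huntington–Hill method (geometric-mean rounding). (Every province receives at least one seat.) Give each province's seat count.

With divisor 19324: modified quotas G 4.000, B 0.898, E 3.614, C 3.775, H 1.801, A 2.092, F 3.314.
Geometric-mean thresholds: G √(3·4)=3.464, B (min 1), E √(3·4)=3.464, C √(3·4)=3.464, H √(1·2)=1.414, A √(2·3)=2.449, F √(3·4)=3.464.
Each quota rounded against its threshold gives G 4, B 1, E 4, C 4, H 2, A 2, F 3 (total 20).

G=4; B=1; E=4; C=4; H=2; A=2; F=3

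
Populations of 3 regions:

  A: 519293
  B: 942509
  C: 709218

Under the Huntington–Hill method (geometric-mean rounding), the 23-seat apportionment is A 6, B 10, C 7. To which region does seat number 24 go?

Priority for the next seat is population ÷ (√(s·(s+1))).
Priorities: A 80128.650, B 89864.707, C 94773.242.
Highest priority: C.

C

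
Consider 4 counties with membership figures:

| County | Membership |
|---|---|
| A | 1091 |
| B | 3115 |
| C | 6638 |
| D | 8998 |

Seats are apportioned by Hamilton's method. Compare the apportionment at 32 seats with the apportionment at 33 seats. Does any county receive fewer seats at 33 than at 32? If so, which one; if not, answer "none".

At 32 seats: A 2, B 5, C 11, D 14.
At 33 seats: A 2, B 5, C 11, D 15.
No county's allocation decreased.

none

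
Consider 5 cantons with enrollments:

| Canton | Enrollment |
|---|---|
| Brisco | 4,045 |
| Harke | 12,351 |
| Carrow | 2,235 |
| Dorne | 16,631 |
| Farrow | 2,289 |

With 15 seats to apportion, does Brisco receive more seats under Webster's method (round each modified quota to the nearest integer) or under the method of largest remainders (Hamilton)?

Webster

Webster: Brisco 2, Harke 5, Carrow 1, Dorne 6, Farrow 1.
Hamilton: Brisco 1, Harke 5, Carrow 1, Dorne 7, Farrow 1.
Brisco gets 2 under Webster and 1 under Hamilton.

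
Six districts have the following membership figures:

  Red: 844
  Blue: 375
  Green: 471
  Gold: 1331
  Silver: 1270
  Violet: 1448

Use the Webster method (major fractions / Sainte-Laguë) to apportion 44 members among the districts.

Standard divisor 5739/44 ≈ 130.432; standard quotas: Red 6.471, Blue 2.875, Green 3.611, Gold 10.205, Silver 9.737, Violet 11.102.
Rounding to the nearest integer gives Red 6, Blue 3, Green 4, Gold 10, Silver 10, Violet 11 — total 44, matching the house size, so no adjustment is needed.

Red 6, Blue 3, Green 4, Gold 10, Silver 10, Violet 11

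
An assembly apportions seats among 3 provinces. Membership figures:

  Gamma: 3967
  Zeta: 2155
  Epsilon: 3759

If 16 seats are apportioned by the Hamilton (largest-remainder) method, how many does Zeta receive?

4

Standard divisor: 9881 ÷ 16 ≈ 617.562.
Standard quotas: Gamma 6.424, Zeta 3.490, Epsilon 6.087.
Lower quotas: Gamma 6, Zeta 3, Epsilon 6 (sum 15, leaving 1 seat).
Remainders in descending order: Zeta 0.490, Gamma 0.424, Epsilon 0.087.
Largest remainder: Zeta receives the extra seat.
Zeta receives 4.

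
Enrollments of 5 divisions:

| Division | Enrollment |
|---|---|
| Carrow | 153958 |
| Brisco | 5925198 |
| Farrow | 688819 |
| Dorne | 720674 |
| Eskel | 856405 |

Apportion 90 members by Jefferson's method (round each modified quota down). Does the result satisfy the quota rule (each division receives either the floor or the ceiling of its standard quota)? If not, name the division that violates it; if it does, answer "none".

Brisco

Standard quotas: Carrow 1.660, Brisco 63.902, Farrow 7.429, Dorne 7.772, Eskel 9.236.
Jefferson allocation: Carrow 1, Brisco 65, Farrow 7, Dorne 8, Eskel 9.
Brisco has quota 63.902 (lower 63, upper 64) but receives 65 — outside the quota interval.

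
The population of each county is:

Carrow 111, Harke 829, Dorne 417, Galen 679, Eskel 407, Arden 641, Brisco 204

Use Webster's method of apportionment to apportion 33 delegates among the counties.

Standard divisor 3288/33 ≈ 99.636; standard quotas: Carrow 1.114, Harke 8.320, Dorne 4.185, Galen 6.815, Eskel 4.085, Arden 6.433, Brisco 2.047.
Rounding to the nearest integer gives 1, 8, 4, 7, 4, 6, 2 = 32 seats, so the divisor must be adjusted.
With modified divisor 98: modified quotas Carrow 1.133, Harke 8.459, Dorne 4.255, Galen 6.929, Eskel 4.153, Arden 6.541, Brisco 2.082.
Rounding to the nearest integer: Carrow 1, Harke 8, Dorne 4, Galen 7, Eskel 4, Arden 7, Brisco 2 (total 33).

Carrow=1, Harke=8, Dorne=4, Galen=7, Eskel=4, Arden=7, Brisco=2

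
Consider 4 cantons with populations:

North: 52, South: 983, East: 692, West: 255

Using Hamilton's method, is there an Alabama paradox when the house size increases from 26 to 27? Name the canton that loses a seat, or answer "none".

none

At 26 seats: North 1, South 13, East 9, West 3.
At 27 seats: North 1, South 13, East 9, West 4.
No canton's allocation decreased.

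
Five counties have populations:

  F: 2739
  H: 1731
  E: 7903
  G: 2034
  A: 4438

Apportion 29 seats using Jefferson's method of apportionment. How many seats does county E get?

13

Standard divisor 18845/29 ≈ 649.828; standard quotas: F 4.215, H 2.664, E 12.162, G 3.130, A 6.830.
Rounding down gives 4, 2, 12, 3, 6 = 27 seats, so the divisor must be adjusted.
With modified divisor 600: modified quotas F 4.565, H 2.885, E 13.172, G 3.390, A 7.397.
Rounding down: F 4, H 2, E 13, G 3, A 7 (total 29).
E receives 13.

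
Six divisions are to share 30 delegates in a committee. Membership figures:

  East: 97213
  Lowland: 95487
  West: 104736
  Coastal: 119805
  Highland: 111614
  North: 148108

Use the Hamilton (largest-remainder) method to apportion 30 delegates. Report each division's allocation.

The standard divisor is 676963/30 ≈ 22565.433.
Standard quotas: East 4.3080, Lowland 4.2316, West 4.6414, Coastal 5.3092, Highland 4.9462, North 6.5635.
Lower quotas: East 4, Lowland 4, West 4, Coastal 5, Highland 4, North 6 (sum 27, leaving 3 seats).
Remainders in descending order: Highland 0.9462, West 0.6414, North 0.5635, Coastal 0.3092, East 0.3080, Lowland 0.2316.
The surplus seats go to Highland, West, North.

East 4, Lowland 4, West 5, Coastal 5, Highland 5, North 7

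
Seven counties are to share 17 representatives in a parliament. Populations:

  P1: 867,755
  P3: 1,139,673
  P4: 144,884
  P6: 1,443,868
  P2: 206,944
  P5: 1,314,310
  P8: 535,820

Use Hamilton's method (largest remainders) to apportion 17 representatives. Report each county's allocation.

P1 3, P3 3, P4 0, P6 4, P2 1, P5 4, P8 2

The standard divisor is 5653254/17 ≈ 332544.353.
Standard quotas: P1 2.6094, P3 3.4271, P4 0.4357, P6 4.3419, P2 0.6223, P5 3.9523, P8 1.6113.
Lower quotas: P1 2, P3 3, P4 0, P6 4, P2 0, P5 3, P8 1 (sum 13, leaving 4 seats).
Remainders in descending order: P5 0.9523, P2 0.6223, P8 0.6113, P1 0.6094, P4 0.4357, P3 0.4271, P6 0.3419.
Largest remainders: P5, P2, P8, P1 receive the extra seats.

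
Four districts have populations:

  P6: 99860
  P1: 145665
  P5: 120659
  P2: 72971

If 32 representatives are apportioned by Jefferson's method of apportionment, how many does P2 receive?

Standard divisor 439155/32 ≈ 13723.594; standard quotas: P6 7.277, P1 10.614, P5 8.792, P2 5.317.
Rounding down gives 7, 10, 8, 5 = 30 seats, so the divisor must be adjusted.
With modified divisor 12900: modified quotas P6 7.741, P1 11.292, P5 9.353, P2 5.657.
Rounding down: P6 7, P1 11, P5 9, P2 5 (total 32).
P2 receives 5.

5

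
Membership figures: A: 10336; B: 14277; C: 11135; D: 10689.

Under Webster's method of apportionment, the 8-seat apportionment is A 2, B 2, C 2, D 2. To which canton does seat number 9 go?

Priority for the next seat is population ÷ (current seats + 0.5).
Priorities: A 4134.400, B 5710.800, C 4454.000, D 4275.600.
Highest priority: B.

B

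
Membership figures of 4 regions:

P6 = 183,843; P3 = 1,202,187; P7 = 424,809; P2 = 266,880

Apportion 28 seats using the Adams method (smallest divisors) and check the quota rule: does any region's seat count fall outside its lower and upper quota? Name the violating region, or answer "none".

Standard quotas: P6 2.478, P3 16.201, P7 5.725, P2 3.597.
Adams allocation: P6 3, P3 15, P7 6, P2 4.
P3 has quota 16.201 (lower 16, upper 17) but receives 15 — outside the quota interval.

P3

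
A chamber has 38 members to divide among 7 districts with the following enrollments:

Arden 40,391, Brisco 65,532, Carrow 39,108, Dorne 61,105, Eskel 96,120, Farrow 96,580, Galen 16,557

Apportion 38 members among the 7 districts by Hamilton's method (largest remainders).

The standard divisor is 415393/38 ≈ 10931.395.
Standard quotas: Arden 3.6950, Brisco 5.9948, Carrow 3.5776, Dorne 5.5899, Eskel 8.7930, Farrow 8.8351, Galen 1.5146.
Lower quotas: Arden 3, Brisco 5, Carrow 3, Dorne 5, Eskel 8, Farrow 8, Galen 1 (sum 33, leaving 5 seats).
Remainders in descending order: Brisco 0.9948, Farrow 0.8351, Eskel 0.7930, Arden 0.6950, Dorne 0.5899, Carrow 0.5776, Galen 0.5146.
The surplus seats go to Brisco, Farrow, Eskel, Arden, Dorne.

Arden=4, Brisco=6, Carrow=3, Dorne=6, Eskel=9, Farrow=9, Galen=1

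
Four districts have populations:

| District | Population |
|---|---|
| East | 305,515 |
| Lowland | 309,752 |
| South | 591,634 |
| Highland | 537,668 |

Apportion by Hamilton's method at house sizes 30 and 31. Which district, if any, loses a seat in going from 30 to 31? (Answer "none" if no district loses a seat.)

At 30 seats: East 5, Lowland 6, South 10, Highland 9.
At 31 seats: East 5, Lowland 5, South 11, Highland 10.
Lowland drops from 6 to 5.

Lowland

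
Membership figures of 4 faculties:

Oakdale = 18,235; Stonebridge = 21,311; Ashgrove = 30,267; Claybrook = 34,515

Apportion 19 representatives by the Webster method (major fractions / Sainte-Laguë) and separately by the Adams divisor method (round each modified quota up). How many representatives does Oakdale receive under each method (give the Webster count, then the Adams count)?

Webster: Oakdale 3, Stonebridge 4, Ashgrove 6, Claybrook 6.
Adams: Oakdale 4, Stonebridge 4, Ashgrove 5, Claybrook 6.
Oakdale gets 3 under Webster and 4 under Adams.

3 and 4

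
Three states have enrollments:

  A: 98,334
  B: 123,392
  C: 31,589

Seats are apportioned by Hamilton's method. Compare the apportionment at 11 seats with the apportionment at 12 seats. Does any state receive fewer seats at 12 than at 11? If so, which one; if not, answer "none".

At 11 seats: A 4, B 5, C 2.
At 12 seats: A 5, B 6, C 1.
C drops from 2 to 1.

C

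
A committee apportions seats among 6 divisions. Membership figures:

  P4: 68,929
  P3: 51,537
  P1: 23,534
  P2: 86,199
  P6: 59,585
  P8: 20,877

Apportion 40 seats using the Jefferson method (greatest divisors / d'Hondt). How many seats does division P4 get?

9

Standard divisor 310661/40 ≈ 7766.525; standard quotas: P4 8.875, P3 6.636, P1 3.030, P2 11.099, P6 7.672, P8 2.688.
Rounding down gives 8, 6, 3, 11, 7, 2 = 37 seats, so the divisor must be adjusted.
With modified divisor 7300: modified quotas P4 9.442, P3 7.060, P1 3.224, P2 11.808, P6 8.162, P8 2.860.
Rounding down: P4 9, P3 7, P1 3, P2 11, P6 8, P8 2 (total 40).
P4 receives 9.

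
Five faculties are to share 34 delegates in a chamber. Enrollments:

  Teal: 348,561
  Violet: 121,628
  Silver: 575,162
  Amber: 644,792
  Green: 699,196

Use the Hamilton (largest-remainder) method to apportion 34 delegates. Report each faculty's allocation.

Teal: 5; Violet: 2; Silver: 8; Amber: 9; Green: 10

Total 2389339; standard divisor 2389339/34 ≈ 70274.676.
Standard quotas: Teal 4.9600, Violet 1.7308, Silver 8.1845, Amber 9.1753, Green 9.9495.
Lower quotas: Teal 4, Violet 1, Silver 8, Amber 9, Green 9 (sum 31, leaving 3 seats).
Remainders in descending order: Teal 0.9600, Green 0.9495, Violet 0.7308, Silver 0.1845, Amber 0.1753.
Largest remainders: Teal, Green, Violet receive the extra seats.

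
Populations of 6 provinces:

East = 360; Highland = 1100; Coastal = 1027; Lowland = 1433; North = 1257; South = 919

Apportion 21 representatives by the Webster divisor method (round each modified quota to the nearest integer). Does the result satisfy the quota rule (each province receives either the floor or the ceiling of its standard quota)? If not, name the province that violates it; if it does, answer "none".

Standard quotas: East 1.240, Highland 3.789, Coastal 3.538, Lowland 4.937, North 4.330, South 3.166.
Webster allocation: East 1, Highland 4, Coastal 4, Lowland 5, North 4, South 3.
Every allocation lies between the lower and upper quota.

none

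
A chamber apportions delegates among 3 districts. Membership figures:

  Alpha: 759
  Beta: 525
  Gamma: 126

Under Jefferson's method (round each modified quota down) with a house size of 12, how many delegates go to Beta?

4

Standard divisor 1410/12 ≈ 117.5; standard quotas: Alpha 6.460, Beta 4.468, Gamma 1.072.
Rounding down gives 6, 4, 1 = 11 seats, so the divisor must be adjusted.
With modified divisor 107: modified quotas Alpha 7.093, Beta 4.907, Gamma 1.178.
Rounding down: Alpha 7, Beta 4, Gamma 1 (total 12).
Beta receives 4.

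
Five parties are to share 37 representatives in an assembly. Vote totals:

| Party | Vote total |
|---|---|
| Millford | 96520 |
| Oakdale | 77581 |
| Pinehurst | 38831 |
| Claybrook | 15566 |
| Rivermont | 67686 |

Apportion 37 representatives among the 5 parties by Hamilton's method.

Millford: 12, Oakdale: 10, Pinehurst: 5, Claybrook: 2, Rivermont: 8

Standard divisor: 296184 ÷ 37 ≈ 8004.973.
Standard quotas: Millford 12.0575, Oakdale 9.6916, Pinehurst 4.8509, Claybrook 1.9445, Rivermont 8.4555.
Lower quotas: Millford 12, Oakdale 9, Pinehurst 4, Claybrook 1, Rivermont 8 (sum 34, leaving 3 seats).
Remainders in descending order: Claybrook 0.9445, Pinehurst 0.8509, Oakdale 0.6916, Rivermont 0.4555, Millford 0.0575.
Largest remainders: Claybrook, Pinehurst, Oakdale receive the extra seats.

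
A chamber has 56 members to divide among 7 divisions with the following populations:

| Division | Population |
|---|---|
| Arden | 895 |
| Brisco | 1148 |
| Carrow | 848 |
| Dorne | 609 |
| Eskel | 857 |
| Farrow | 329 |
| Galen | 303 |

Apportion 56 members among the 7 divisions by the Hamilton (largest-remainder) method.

Total 4989; standard divisor 4989/56 ≈ 89.089.
Standard quotas: Arden 10.046, Brisco 12.886, Carrow 9.519, Dorne 6.836, Eskel 9.620, Farrow 3.693, Galen 3.401.
Lower quotas: Arden 10, Brisco 12, Carrow 9, Dorne 6, Eskel 9, Farrow 3, Galen 3 (sum 52, leaving 4 seats).
Remainders in descending order: Brisco 0.886, Dorne 0.836, Farrow 0.693, Eskel 0.620, Carrow 0.519, Galen 0.401, Arden 0.046.
Largest remainders: Brisco, Dorne, Farrow, Eskel receive the extra seats.

Arden 10, Brisco 13, Carrow 9, Dorne 7, Eskel 10, Farrow 4, Galen 3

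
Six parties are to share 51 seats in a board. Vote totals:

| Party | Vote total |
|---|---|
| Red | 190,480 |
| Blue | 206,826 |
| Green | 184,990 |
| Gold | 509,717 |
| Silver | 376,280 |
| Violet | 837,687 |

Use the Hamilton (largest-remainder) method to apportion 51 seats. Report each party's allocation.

Red 4, Blue 5, Green 4, Gold 11, Silver 8, Violet 19

The standard divisor is 2305980/51 ≈ 45215.294.
Standard quotas: Red 4.2127, Blue 4.5742, Green 4.0913, Gold 11.2731, Silver 8.3220, Violet 18.5266.
Lower quotas: Red 4, Blue 4, Green 4, Gold 11, Silver 8, Violet 18 (sum 49, leaving 2 seats).
Remainders in descending order: Blue 0.5742, Violet 0.5266, Silver 0.3220, Gold 0.2731, Red 0.2127, Green 0.0913.
Largest remainders: Blue, Violet receive the extra seats.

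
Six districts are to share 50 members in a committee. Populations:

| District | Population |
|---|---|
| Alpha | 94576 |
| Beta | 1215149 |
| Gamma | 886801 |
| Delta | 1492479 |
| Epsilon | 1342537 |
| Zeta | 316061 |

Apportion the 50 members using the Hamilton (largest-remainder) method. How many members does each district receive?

Standard divisor: 5347603 ÷ 50 ≈ 106952.06.
Standard quotas: Alpha 0.8843, Beta 11.3616, Gamma 8.2916, Delta 13.9547, Epsilon 12.5527, Zeta 2.9552.
Lower quotas: Alpha 0, Beta 11, Gamma 8, Delta 13, Epsilon 12, Zeta 2 (sum 46, leaving 4 seats).
Remainders in descending order: Zeta 0.9552, Delta 0.9547, Alpha 0.8843, Epsilon 0.5527, Beta 0.3616, Gamma 0.2916.
Largest remainders: Zeta, Delta, Alpha, Epsilon receive the extra seats.

Alpha=1; Beta=11; Gamma=8; Delta=14; Epsilon=13; Zeta=3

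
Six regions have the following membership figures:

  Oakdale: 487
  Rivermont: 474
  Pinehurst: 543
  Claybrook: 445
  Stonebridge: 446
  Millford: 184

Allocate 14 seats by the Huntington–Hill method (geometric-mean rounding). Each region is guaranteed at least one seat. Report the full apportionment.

Oakdale=3, Rivermont=3, Pinehurst=3, Claybrook=2, Stonebridge=2, Millford=1

With divisor 188: modified quotas Oakdale 2.590, Rivermont 2.521, Pinehurst 2.888, Claybrook 2.367, Stonebridge 2.372, Millford 0.979.
Geometric-mean thresholds: Oakdale √(2·3)=2.449, Rivermont √(2·3)=2.449, Pinehurst √(2·3)=2.449, Claybrook √(2·3)=2.449, Stonebridge √(2·3)=2.449, Millford (min 1).
Each quota rounded against its threshold gives Oakdale 3, Rivermont 3, Pinehurst 3, Claybrook 2, Stonebridge 2, Millford 1 (total 14).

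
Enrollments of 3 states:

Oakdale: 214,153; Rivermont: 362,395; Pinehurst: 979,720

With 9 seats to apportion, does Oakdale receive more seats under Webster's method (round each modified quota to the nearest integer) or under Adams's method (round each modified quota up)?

Adams

Webster: Oakdale 1, Rivermont 2, Pinehurst 6.
Adams: Oakdale 2, Rivermont 2, Pinehurst 5.
Oakdale gets 1 under Webster and 2 under Adams.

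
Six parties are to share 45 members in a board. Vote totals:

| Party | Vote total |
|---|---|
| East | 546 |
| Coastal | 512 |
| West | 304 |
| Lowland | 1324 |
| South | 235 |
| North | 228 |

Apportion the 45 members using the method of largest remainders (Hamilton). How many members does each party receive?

Standard divisor: 3149 ÷ 45 ≈ 69.978.
Standard quotas: East 7.802, Coastal 7.317, West 4.344, Lowland 18.920, South 3.358, North 3.258.
Lower quotas: East 7, Coastal 7, West 4, Lowland 18, South 3, North 3 (sum 42, leaving 3 seats).
Remainders in descending order: Lowland 0.920, East 0.802, South 0.358, West 0.344, Coastal 0.317, North 0.258.
Largest remainders: Lowland, East, South receive the extra seats.

East 8, Coastal 7, West 4, Lowland 19, South 4, North 3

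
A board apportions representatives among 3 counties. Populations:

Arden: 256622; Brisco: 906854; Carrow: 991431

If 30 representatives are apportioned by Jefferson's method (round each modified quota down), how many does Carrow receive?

Standard divisor 2154907/30 ≈ 71830.233; standard quotas: Arden 3.573, Brisco 12.625, Carrow 13.802.
Rounding down gives 3, 12, 13 = 28 seats, so the divisor must be adjusted.
With modified divisor 67900: modified quotas Arden 3.779, Brisco 13.356, Carrow 14.601.
Rounding down: Arden 3, Brisco 13, Carrow 14 (total 30).
Carrow receives 14.

14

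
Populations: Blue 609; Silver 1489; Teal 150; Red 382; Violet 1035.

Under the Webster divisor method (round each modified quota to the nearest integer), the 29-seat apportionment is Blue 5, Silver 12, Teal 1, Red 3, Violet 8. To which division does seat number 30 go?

Priority for the next seat is population ÷ (current seats + 0.5).
Priorities: Blue 110.727, Silver 119.120, Teal 100.000, Red 109.143, Violet 121.765.
Highest priority: Violet.

Violet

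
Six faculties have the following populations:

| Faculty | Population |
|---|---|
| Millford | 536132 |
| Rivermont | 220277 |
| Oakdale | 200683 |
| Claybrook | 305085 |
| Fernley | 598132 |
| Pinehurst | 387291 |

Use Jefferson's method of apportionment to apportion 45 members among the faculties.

Standard divisor 2247600/45 ≈ 49946.667; standard quotas: Millford 10.734, Rivermont 4.410, Oakdale 4.018, Claybrook 6.108, Fernley 11.975, Pinehurst 7.754.
Rounding down gives 10, 4, 4, 6, 11, 7 = 42 seats, so the divisor must be adjusted.
With modified divisor 47200: modified quotas Millford 11.359, Rivermont 4.667, Oakdale 4.252, Claybrook 6.464, Fernley 12.672, Pinehurst 8.205.
Rounding down: Millford 11, Rivermont 4, Oakdale 4, Claybrook 6, Fernley 12, Pinehurst 8 (total 45).

Millford 11; Rivermont 4; Oakdale 4; Claybrook 6; Fernley 12; Pinehurst 8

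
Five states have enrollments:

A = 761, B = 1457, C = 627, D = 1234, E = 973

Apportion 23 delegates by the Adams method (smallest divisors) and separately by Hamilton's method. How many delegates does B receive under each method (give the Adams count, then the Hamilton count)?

6 and 7

Adams: A 4, B 6, C 3, D 6, E 4.
Hamilton: A 3, B 7, C 3, D 6, E 4.
B gets 6 under Adams and 7 under Hamilton.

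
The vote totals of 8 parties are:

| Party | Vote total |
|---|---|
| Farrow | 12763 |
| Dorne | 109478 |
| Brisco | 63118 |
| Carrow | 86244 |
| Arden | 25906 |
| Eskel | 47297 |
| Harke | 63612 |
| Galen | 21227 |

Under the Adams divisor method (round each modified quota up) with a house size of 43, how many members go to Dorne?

11

Standard divisor 429645/43 ≈ 9991.744; standard quotas: Farrow 1.277, Dorne 10.957, Brisco 6.317, Carrow 8.632, Arden 2.593, Eskel 4.734, Harke 6.366, Galen 2.124.
Rounding up gives 2, 11, 7, 9, 3, 5, 7, 3 = 47 seats, so the divisor must be adjusted.
With modified divisor 10900: modified quotas Farrow 1.171, Dorne 10.044, Brisco 5.791, Carrow 7.912, Arden 2.377, Eskel 4.339, Harke 5.836, Galen 1.947.
Rounding up: Farrow 2, Dorne 11, Brisco 6, Carrow 8, Arden 3, Eskel 5, Harke 6, Galen 2 (total 43).
Dorne receives 11.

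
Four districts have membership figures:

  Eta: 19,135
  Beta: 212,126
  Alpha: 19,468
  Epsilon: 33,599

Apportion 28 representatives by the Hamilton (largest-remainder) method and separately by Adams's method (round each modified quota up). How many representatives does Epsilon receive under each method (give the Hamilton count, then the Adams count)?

3 and 4

Hamilton: Eta 2, Beta 21, Alpha 2, Epsilon 3.
Adams: Eta 2, Beta 20, Alpha 2, Epsilon 4.
Epsilon gets 3 under Hamilton and 4 under Adams.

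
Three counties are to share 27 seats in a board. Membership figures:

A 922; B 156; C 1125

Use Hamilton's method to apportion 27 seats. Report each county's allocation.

The standard divisor is 2203/27 ≈ 81.593.
Standard quotas: A 11.300, B 1.912, C 13.788.
Lower quotas: A 11, B 1, C 13 (sum 25, leaving 2 seats).
Remainders in descending order: B 0.912, C 0.788, A 0.300.
The surplus seats go to B, C.

A 11; B 2; C 14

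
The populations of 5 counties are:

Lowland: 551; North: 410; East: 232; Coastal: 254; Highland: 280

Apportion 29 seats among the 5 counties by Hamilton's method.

Lowland: 9, North: 7, East: 4, Coastal: 4, Highland: 5

Total 1727; standard divisor 1727/29 ≈ 59.552.
Standard quotas: Lowland 9.252, North 6.885, East 3.896, Coastal 4.265, Highland 4.702.
Lower quotas: Lowland 9, North 6, East 3, Coastal 4, Highland 4 (sum 26, leaving 3 seats).
Remainders in descending order: East 0.896, North 0.885, Highland 0.702, Coastal 0.265, Lowland 0.252.
The surplus seats go to East, North, Highland.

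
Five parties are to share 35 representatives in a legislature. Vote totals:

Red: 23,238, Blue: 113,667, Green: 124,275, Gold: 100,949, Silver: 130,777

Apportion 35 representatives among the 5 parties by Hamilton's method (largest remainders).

Red=2; Blue=8; Green=9; Gold=7; Silver=9

Total 492906; standard divisor 492906/35 ≈ 14083.029.
Standard quotas: Red 1.6501, Blue 8.0712, Green 8.8245, Gold 7.1681, Silver 9.2861.
Lower quotas: Red 1, Blue 8, Green 8, Gold 7, Silver 9 (sum 33, leaving 2 seats).
Remainders in descending order: Green 0.8245, Red 0.6501, Silver 0.2861, Gold 0.1681, Blue 0.0712.
The surplus seats go to Green, Red.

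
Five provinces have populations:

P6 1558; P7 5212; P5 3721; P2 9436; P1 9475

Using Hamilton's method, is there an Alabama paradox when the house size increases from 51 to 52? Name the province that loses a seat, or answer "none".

At 51 seats: P6 3, P7 9, P5 7, P2 16, P1 16.
At 52 seats: P6 3, P7 9, P5 6, P2 17, P1 17.
P5 drops from 7 to 6.

P5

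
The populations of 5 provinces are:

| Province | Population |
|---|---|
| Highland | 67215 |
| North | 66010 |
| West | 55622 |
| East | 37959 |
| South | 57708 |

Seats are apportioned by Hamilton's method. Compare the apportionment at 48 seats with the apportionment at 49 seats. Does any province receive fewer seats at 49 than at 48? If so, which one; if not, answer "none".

East

At 48 seats: Highland 11, North 11, West 9, East 7, South 10.
At 49 seats: Highland 12, North 11, West 10, East 6, South 10.
East drops from 7 to 6.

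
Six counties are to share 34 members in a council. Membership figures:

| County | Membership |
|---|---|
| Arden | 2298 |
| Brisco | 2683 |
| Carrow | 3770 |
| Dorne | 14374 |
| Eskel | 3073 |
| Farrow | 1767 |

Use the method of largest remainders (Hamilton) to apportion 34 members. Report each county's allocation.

Total 27965; standard divisor 27965/34 ≈ 822.5.
Standard quotas: Arden 2.7939, Brisco 3.2620, Carrow 4.5836, Dorne 17.4760, Eskel 3.7362, Farrow 2.1483.
Lower quotas: Arden 2, Brisco 3, Carrow 4, Dorne 17, Eskel 3, Farrow 2 (sum 31, leaving 3 seats).
Remainders in descending order: Arden 0.7939, Eskel 0.7362, Carrow 0.5836, Dorne 0.4760, Brisco 0.2620, Farrow 0.1483.
Largest remainders: Arden, Eskel, Carrow receive the extra seats.

Arden=3, Brisco=3, Carrow=5, Dorne=17, Eskel=4, Farrow=2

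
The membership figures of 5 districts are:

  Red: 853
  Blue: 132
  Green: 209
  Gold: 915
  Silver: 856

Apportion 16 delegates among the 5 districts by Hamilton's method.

Standard divisor: 2965 ÷ 16 ≈ 185.312.
Standard quotas: Red 4.603, Blue 0.712, Green 1.128, Gold 4.938, Silver 4.619.
Lower quotas: Red 4, Blue 0, Green 1, Gold 4, Silver 4 (sum 13, leaving 3 seats).
Remainders in descending order: Gold 0.938, Blue 0.712, Silver 0.619, Red 0.603, Green 0.128.
The surplus seats go to Gold, Blue, Silver.

Red 4, Blue 1, Green 1, Gold 5, Silver 5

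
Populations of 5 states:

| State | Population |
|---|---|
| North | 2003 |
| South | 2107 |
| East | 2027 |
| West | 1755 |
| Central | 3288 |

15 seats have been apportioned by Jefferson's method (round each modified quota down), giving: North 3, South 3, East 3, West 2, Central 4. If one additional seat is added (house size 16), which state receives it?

Priority for the next seat is population ÷ (current seats + 1).
Priorities: North 500.750, South 526.750, East 506.750, West 585.000, Central 657.600.
Highest priority: Central.

Central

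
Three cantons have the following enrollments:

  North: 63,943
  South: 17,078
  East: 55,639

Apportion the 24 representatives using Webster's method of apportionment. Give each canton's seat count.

Standard divisor 136660/24 ≈ 5694.167; standard quotas: North 11.230, South 2.999, East 9.771.
Rounding to the nearest integer gives North 11, South 3, East 10 — total 24, matching the house size, so no adjustment is needed.

North=11, South=3, East=10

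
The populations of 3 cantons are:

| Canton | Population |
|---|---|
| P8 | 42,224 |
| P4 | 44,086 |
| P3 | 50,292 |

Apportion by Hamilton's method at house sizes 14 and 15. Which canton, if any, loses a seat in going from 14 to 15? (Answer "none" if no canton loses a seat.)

At 14 seats: P8 4, P4 5, P3 5.
At 15 seats: P8 5, P4 5, P3 5.
No canton's allocation decreased.

none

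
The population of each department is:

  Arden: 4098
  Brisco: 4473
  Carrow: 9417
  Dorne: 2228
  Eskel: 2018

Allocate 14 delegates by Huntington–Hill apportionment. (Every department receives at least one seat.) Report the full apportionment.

With divisor 1624: modified quotas Arden 2.523, Brisco 2.754, Carrow 5.799, Dorne 1.372, Eskel 1.243.
Geometric-mean thresholds: Arden √(2·3)=2.449, Brisco √(2·3)=2.449, Carrow √(5·6)=5.477, Dorne √(1·2)=1.414, Eskel √(1·2)=1.414.
Each quota rounded against its threshold gives Arden 3, Brisco 3, Carrow 6, Dorne 1, Eskel 1 (total 14).

Arden 3, Brisco 3, Carrow 6, Dorne 1, Eskel 1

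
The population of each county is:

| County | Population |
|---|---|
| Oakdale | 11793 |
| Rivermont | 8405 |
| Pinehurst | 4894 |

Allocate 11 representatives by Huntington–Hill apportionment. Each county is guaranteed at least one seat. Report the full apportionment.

With divisor 2290: modified quotas Oakdale 5.150, Rivermont 3.670, Pinehurst 2.137.
Geometric-mean thresholds: Oakdale √(5·6)=5.477, Rivermont √(3·4)=3.464, Pinehurst √(2·3)=2.449.
Each quota rounded against its threshold gives Oakdale 5, Rivermont 4, Pinehurst 2 (total 11).

Oakdale: 5; Rivermont: 4; Pinehurst: 2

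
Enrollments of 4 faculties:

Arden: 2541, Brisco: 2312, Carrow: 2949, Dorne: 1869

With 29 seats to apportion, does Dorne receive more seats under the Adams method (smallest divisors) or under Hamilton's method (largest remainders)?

Adams

Adams: Arden 7, Brisco 7, Carrow 9, Dorne 6.
Hamilton: Arden 8, Brisco 7, Carrow 9, Dorne 5.
Dorne gets 6 under Adams and 5 under Hamilton.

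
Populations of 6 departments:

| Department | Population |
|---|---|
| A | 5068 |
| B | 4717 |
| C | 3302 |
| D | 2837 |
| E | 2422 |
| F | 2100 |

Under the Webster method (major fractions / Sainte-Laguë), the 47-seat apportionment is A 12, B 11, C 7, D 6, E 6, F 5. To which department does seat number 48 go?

C

Priority for the next seat is population ÷ (current seats + 0.5).
Priorities: A 405.440, B 410.174, C 440.267, D 436.462, E 372.615, F 381.818.
Highest priority: C.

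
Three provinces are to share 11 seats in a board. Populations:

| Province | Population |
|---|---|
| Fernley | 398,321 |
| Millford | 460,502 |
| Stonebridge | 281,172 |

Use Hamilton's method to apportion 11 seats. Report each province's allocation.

Fernley=4; Millford=4; Stonebridge=3

The standard divisor is 1139995/11 ≈ 103635.909.
Standard quotas: Fernley 3.8435, Millford 4.4435, Stonebridge 2.7131.
Lower quotas: Fernley 3, Millford 4, Stonebridge 2 (sum 9, leaving 2 seats).
Remainders in descending order: Fernley 0.8435, Stonebridge 0.7131, Millford 0.4435.
The surplus seats go to Fernley, Stonebridge.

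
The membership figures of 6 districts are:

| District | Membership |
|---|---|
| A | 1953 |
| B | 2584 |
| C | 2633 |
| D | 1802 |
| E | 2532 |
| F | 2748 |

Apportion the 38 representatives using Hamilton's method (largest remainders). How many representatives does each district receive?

A 5, B 7, C 7, D 5, E 7, F 7

Total 14252; standard divisor 14252/38 ≈ 375.053.
Standard quotas: A 5.207, B 6.890, C 7.020, D 4.805, E 6.751, F 7.327.
Lower quotas: A 5, B 6, C 7, D 4, E 6, F 7 (sum 35, leaving 3 seats).
Remainders in descending order: B 0.890, D 0.805, E 0.751, F 0.327, A 0.207, C 0.020.
Largest remainders: B, D, E receive the extra seats.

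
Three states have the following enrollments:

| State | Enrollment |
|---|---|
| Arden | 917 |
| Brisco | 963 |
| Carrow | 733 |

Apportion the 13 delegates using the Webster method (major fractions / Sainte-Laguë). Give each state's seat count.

Arden=4; Brisco=5; Carrow=4

Standard divisor 2613/13 ≈ 201; standard quotas: Arden 4.562, Brisco 4.791, Carrow 3.647.
Rounding to the nearest integer gives 5, 5, 4 = 14 seats, so the divisor must be adjusted.
With modified divisor 207: modified quotas Arden 4.430, Brisco 4.652, Carrow 3.541.
Rounding to the nearest integer: Arden 4, Brisco 5, Carrow 4 (total 13).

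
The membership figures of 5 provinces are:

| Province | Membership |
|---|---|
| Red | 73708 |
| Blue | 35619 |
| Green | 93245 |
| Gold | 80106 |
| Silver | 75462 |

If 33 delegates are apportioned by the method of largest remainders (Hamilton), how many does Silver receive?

7

Standard divisor: 358140 ÷ 33 ≈ 10852.727.
Standard quotas: Red 6.7917, Blue 3.2820, Green 8.5918, Gold 7.3812, Silver 6.9533.
Lower quotas: Red 6, Blue 3, Green 8, Gold 7, Silver 6 (sum 30, leaving 3 seats).
Remainders in descending order: Silver 0.9533, Red 0.7917, Green 0.5918, Gold 0.3812, Blue 0.2820.
The surplus seats go to Silver, Red, Green.
Silver receives 7.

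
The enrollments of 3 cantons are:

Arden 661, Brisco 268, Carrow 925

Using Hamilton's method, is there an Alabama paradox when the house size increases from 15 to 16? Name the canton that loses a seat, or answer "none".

none

At 15 seats: Arden 5, Brisco 2, Carrow 8.
At 16 seats: Arden 6, Brisco 2, Carrow 8.
No canton's allocation decreased.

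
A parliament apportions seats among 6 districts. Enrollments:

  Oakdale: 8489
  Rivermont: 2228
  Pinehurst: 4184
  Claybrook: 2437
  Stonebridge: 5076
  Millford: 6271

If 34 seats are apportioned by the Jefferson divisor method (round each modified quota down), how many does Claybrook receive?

3

Standard divisor 28685/34 ≈ 843.676; standard quotas: Oakdale 10.062, Rivermont 2.641, Pinehurst 4.959, Claybrook 2.889, Stonebridge 6.017, Millford 7.433.
Rounding down gives 10, 2, 4, 2, 6, 7 = 31 seats, so the divisor must be adjusted.
With modified divisor 780: modified quotas Oakdale 10.883, Rivermont 2.856, Pinehurst 5.364, Claybrook 3.124, Stonebridge 6.508, Millford 8.040.
Rounding down: Oakdale 10, Rivermont 2, Pinehurst 5, Claybrook 3, Stonebridge 6, Millford 8 (total 34).
Claybrook receives 3.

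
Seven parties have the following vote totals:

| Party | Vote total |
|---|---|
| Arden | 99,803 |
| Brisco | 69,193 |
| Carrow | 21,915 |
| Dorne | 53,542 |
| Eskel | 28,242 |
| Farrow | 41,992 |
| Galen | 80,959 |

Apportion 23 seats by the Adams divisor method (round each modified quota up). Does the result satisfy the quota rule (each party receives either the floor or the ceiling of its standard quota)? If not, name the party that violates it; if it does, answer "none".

Standard quotas: Arden 5.802, Brisco 4.022, Carrow 1.274, Dorne 3.113, Eskel 1.642, Farrow 2.441, Galen 4.706.
Adams allocation: Arden 5, Brisco 4, Carrow 2, Dorne 3, Eskel 2, Farrow 3, Galen 4.
Every allocation lies between the lower and upper quota.

none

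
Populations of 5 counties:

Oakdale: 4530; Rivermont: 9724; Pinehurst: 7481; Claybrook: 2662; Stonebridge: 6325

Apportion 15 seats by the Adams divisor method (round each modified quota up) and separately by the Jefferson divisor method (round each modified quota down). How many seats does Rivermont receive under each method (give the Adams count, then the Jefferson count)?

Adams: Oakdale 2, Rivermont 4, Pinehurst 4, Claybrook 2, Stonebridge 3.
Jefferson: Oakdale 2, Rivermont 5, Pinehurst 4, Claybrook 1, Stonebridge 3.
Rivermont gets 4 under Adams and 5 under Jefferson.

4 and 5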